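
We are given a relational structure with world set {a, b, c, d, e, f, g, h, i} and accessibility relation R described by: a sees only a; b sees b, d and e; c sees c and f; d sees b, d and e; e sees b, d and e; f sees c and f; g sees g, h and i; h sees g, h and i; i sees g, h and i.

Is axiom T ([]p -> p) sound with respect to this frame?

Yes

The schema T characterises exactly the reflexive frames.
Reflexive: yes — every world is R-related to itself.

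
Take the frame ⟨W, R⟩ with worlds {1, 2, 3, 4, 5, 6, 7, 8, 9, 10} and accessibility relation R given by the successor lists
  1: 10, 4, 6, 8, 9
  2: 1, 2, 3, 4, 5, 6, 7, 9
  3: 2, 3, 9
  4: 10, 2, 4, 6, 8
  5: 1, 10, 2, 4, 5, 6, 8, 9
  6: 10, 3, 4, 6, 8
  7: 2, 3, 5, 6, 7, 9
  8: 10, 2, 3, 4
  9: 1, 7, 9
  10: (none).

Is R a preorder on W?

No

Reflexive: no — 1 is not related to itself.
Transitive: no — 1 R 4 and 4 R 2, but not 1 R 2.
So R is not a preorder.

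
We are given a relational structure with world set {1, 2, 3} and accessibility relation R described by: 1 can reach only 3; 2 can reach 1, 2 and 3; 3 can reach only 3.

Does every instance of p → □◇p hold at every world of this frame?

Axiom B corresponds to the accessibility relation being symmetric.
Symmetric: no — 1 R 3 but not 3 R 1.

No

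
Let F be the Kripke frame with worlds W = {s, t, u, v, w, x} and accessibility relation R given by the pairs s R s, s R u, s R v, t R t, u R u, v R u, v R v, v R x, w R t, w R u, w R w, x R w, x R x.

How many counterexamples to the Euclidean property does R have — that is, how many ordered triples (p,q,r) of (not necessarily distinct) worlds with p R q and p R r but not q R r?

12

Enumerating: (s,u,s), (s,u,v), (s,v,s), (v,u,v), (v,u,x), (v,x,u), (v,x,v), (w,t,u), (w,t,w), (w,u,t), (w,u,w), (x,w,x).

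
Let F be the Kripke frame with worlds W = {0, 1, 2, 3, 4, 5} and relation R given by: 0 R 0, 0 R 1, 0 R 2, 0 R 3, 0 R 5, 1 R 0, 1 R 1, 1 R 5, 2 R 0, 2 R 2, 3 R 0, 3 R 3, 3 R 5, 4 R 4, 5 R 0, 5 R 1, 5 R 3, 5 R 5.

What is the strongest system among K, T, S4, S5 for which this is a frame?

T

Reflexive (axiom T): yes — every world is R-related to itself.
Transitive (axiom 4): no — 1 R 0 and 0 R 2, but not 1 R 2.
Euclidean (axiom 5): no — 0 R 1 and 0 R 2, but not 1 R 2.
So F validates K, T; S4 would additionally require R to be transitive. The strongest is T.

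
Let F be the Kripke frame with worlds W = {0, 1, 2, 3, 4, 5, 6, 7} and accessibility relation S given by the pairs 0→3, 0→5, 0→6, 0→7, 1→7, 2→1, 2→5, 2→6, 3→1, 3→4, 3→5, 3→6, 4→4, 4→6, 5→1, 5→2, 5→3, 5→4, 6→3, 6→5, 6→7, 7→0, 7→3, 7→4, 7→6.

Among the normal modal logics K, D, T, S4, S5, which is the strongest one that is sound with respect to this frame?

D

Serial (axiom D): yes — every world has a successor (e.g. 0 S 3).
Reflexive (axiom T): no — 0 is not related to itself.
Transitive (axiom 4): no — 0 S 3 and 3 S 1, but not 0 S 1.
Euclidean (axiom 5): no — 0 S 3 and 0 S 7, but not 3 S 7.
So F validates K, D; T would additionally require S to be reflexive. The strongest is D.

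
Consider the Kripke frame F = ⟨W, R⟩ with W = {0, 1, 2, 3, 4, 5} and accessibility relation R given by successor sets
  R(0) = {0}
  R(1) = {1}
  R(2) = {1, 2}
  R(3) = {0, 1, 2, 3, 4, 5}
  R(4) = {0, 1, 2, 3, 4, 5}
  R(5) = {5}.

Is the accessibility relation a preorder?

Reflexive: yes — every world is R-related to itself.
Transitive: yes — every two-step R-path is closed by a direct edge.
So R is a preorder.

Yes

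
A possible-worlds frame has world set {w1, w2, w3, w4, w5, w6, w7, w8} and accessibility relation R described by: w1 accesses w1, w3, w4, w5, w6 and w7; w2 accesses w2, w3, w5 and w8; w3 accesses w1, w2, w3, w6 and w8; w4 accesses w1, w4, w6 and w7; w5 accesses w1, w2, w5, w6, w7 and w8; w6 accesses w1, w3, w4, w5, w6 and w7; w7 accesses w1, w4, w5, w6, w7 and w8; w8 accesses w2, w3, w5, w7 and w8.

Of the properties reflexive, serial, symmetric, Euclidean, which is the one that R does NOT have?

Euclidean

Reflexive: yes — every world is R-related to itself.
Serial: yes — every world has a successor (e.g. w1 R w1).
Symmetric: yes — every pair in R has its reverse in R.
Euclidean: no — w1 R w3 and w1 R w4, but not w3 R w4.
Only Euclidean fails.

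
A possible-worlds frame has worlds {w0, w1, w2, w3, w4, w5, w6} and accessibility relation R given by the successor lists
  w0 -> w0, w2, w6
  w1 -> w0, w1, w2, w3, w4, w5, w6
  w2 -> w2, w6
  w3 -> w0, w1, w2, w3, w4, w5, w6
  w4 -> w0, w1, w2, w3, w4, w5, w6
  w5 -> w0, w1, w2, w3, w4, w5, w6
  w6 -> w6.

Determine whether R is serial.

Yes

Serial: yes — every world has a successor (e.g. w0 R w0).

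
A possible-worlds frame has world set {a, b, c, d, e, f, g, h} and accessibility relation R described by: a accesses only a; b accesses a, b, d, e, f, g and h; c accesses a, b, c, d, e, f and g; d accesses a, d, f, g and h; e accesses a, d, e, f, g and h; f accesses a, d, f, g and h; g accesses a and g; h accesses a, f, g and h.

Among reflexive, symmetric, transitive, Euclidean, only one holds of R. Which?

reflexive

Reflexive: yes — every world is R-related to itself.
Symmetric: no — b R a but not a R b.
Transitive: no — c R b and b R h, but not c R h.
Euclidean: no — b R a and b R d, but not a R d.
Only reflexive holds.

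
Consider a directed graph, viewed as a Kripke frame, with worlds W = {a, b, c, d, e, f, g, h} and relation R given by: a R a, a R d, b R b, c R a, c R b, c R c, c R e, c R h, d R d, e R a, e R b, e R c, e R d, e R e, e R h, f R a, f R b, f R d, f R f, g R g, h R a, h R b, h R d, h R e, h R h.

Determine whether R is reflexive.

Yes

Reflexive: yes — every world is R-related to itself.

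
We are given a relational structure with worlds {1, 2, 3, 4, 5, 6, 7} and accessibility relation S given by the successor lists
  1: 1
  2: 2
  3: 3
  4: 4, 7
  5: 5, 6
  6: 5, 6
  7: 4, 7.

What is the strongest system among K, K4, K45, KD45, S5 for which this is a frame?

S5

Transitive (axiom 4): yes — every two-step S-path is closed by a direct edge.
Euclidean (axiom 5): yes — any two successors of a common world are S-related.
Serial (axiom D): yes — every world has a successor (e.g. 1 S 1).
Reflexive (axiom T): yes — every world is S-related to itself.
So F validates K, K4, K45, KD45, S5. The strongest is S5.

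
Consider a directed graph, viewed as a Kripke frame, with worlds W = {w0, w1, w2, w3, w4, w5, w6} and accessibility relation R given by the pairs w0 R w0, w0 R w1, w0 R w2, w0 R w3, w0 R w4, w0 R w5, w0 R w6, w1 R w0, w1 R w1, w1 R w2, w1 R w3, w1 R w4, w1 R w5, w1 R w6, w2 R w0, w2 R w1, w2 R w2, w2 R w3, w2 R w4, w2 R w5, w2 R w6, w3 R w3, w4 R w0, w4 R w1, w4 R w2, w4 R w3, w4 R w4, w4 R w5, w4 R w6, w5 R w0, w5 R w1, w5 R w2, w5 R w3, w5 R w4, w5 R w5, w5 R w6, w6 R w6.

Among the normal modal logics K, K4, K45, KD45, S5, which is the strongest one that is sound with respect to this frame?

K4

Transitive (axiom 4): yes — every two-step R-path is closed by a direct edge.
Euclidean (axiom 5): no — w0 R w3 and w0 R w1, but not w3 R w1.
Serial (axiom D): yes — every world has a successor (e.g. w0 R w0).
Reflexive (axiom T): yes — every world is R-related to itself.
So F validates K, K4; K45 would additionally require R to be Euclidean. The strongest is K4.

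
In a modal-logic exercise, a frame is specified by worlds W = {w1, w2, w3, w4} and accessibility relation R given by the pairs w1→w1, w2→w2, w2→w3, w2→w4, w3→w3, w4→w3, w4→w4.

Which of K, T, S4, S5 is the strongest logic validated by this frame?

Reflexive (axiom T): yes — every world is R-related to itself.
Transitive (axiom 4): yes — every two-step R-path is closed by a direct edge.
Euclidean (axiom 5): no — w2 R w3 and w2 R w4, but not w3 R w4.
So F validates K, T, S4; S5 would additionally require R to be Euclidean. The strongest is S4.

S4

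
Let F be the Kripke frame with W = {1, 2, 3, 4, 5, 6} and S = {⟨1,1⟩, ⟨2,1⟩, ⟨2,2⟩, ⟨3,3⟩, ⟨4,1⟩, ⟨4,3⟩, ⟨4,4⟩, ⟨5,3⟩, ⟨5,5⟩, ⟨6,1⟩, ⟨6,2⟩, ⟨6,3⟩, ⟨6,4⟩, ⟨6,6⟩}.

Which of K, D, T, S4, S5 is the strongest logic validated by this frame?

S4

Serial (axiom D): yes — every world has a successor (e.g. 1 S 1).
Reflexive (axiom T): yes — every world is S-related to itself.
Transitive (axiom 4): yes — every two-step S-path is closed by a direct edge.
Euclidean (axiom 5): no — 4 S 1 and 4 S 3, but not 1 S 3.
So F validates K, D, T, S4; S5 would additionally require S to be Euclidean. The strongest is S4.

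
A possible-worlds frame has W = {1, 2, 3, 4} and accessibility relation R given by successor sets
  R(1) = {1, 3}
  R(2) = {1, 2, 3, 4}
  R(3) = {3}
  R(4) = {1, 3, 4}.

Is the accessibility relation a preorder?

Yes

Reflexive: yes — every world is R-related to itself.
Transitive: yes — every two-step R-path is closed by a direct edge.
So R is a preorder.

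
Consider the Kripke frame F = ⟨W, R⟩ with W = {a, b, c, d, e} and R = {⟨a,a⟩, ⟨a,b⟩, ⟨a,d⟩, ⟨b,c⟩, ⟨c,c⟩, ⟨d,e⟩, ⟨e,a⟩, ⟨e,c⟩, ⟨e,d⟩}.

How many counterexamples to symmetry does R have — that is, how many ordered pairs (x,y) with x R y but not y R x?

5

Enumerating: (a,b), (a,d), (b,c), (e,a), (e,c).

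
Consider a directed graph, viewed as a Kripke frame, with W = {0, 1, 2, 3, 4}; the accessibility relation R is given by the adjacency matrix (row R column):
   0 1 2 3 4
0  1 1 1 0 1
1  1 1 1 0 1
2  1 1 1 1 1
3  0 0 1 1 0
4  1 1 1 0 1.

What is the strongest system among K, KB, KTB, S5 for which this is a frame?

KTB

Symmetric (axiom B): yes — every pair in R has its reverse in R.
Reflexive (axiom T): yes — every world is R-related to itself.
Euclidean (axiom 5): no — 2 R 0 and 2 R 3, but not 0 R 3.
So F validates K, KB, KTB; S5 would additionally require R to be Euclidean. The strongest is KTB.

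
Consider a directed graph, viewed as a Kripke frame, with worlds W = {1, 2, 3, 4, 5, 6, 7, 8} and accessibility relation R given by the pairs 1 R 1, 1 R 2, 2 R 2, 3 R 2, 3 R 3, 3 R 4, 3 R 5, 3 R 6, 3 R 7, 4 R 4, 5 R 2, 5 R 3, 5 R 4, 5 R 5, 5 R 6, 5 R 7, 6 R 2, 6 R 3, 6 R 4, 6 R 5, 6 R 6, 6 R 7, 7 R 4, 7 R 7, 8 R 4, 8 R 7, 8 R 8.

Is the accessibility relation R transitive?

Transitive: yes — every two-step R-path is closed by a direct edge.

Yes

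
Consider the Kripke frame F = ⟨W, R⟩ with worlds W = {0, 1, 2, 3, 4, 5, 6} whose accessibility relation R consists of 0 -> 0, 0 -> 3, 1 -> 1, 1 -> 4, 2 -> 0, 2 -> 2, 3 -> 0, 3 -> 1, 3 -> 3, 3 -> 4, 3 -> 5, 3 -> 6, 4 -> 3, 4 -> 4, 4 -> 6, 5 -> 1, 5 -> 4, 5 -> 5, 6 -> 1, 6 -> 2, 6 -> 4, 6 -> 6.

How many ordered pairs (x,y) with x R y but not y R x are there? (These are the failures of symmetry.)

9

Enumerating: (1,4), (2,0), (3,1), (3,5), (3,6), (5,1), (5,4), (6,1), (6,2).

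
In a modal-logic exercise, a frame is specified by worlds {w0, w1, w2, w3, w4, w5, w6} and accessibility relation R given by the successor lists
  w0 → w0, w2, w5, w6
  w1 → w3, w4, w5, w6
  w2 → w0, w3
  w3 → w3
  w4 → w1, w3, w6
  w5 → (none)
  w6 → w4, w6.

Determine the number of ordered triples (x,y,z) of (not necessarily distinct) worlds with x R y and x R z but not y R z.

Enumerating: (w0,w2,w2), (w0,w2,w5), (w0,w2,w6), (w0,w5,w0), (w0,w5,w2), (w0,w5,w5), (w0,w5,w6), (w0,w6,w0), (w0,w6,w2), (w0,w6,w5), (w1,w3,w4), (w1,w3,w5), … and 17 more.
Total: 29.

29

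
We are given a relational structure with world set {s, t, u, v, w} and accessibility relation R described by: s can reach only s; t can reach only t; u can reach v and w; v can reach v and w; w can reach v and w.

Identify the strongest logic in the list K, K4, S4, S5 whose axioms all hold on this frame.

Transitive (axiom 4): yes — every two-step R-path is closed by a direct edge.
Reflexive (axiom T): no — u is not related to itself.
Euclidean (axiom 5): yes — any two successors of a common world are R-related.
So F validates K, K4; S4 would additionally require R to be reflexive. The strongest is K4.

K4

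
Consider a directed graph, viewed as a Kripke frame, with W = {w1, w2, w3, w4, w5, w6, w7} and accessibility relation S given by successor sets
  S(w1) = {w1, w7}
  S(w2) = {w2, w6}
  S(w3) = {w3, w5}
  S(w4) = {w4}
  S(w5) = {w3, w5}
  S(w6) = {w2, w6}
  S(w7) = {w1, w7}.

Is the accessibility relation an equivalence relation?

Yes

Reflexive: yes — every world is S-related to itself.
Symmetric: yes — every pair in S has its reverse in S.
Transitive: yes — every two-step S-path is closed by a direct edge.
So S is an equivalence relation.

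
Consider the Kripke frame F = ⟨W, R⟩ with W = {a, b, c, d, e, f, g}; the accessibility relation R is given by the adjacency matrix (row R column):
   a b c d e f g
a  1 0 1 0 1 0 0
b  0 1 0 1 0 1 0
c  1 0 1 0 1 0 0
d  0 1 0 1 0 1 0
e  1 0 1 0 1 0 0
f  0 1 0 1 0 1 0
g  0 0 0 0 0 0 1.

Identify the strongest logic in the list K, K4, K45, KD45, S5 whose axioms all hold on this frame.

S5

Transitive (axiom 4): yes — every two-step R-path is closed by a direct edge.
Euclidean (axiom 5): yes — any two successors of a common world are R-related.
Serial (axiom D): yes — every world has a successor (e.g. a R a).
Reflexive (axiom T): yes — every world is R-related to itself.
So F validates K, K4, K45, KD45, S5. The strongest is S5.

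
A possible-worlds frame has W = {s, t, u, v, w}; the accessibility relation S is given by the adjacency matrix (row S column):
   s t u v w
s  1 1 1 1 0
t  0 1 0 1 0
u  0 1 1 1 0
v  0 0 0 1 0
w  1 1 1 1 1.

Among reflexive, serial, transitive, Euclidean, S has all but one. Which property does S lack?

Reflexive: yes — every world is S-related to itself.
Serial: yes — every world has a successor (e.g. s S s).
Transitive: yes — every two-step S-path is closed by a direct edge.
Euclidean: no — s S t and s S u, but not t S u.
Only Euclidean fails.

Euclidean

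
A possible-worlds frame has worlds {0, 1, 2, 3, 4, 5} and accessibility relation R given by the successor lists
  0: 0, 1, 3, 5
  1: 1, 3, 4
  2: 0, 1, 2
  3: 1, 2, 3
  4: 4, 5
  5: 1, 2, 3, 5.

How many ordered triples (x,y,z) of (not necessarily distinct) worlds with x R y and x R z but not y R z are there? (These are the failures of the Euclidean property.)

19

Enumerating: (0,1,0), (0,1,5), (0,3,0), (0,3,5), (0,5,0), (1,3,4), (1,4,1), (1,4,3), (2,0,2), (2,1,0), (2,1,2), (3,1,2), … and 7 more.
Total: 19.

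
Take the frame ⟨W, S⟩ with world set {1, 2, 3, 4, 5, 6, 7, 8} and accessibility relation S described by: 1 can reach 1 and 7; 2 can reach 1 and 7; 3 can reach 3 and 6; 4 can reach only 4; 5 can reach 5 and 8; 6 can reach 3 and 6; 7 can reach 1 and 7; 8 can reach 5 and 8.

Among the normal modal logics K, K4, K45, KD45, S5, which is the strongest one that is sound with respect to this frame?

Transitive (axiom 4): yes — every two-step S-path is closed by a direct edge.
Euclidean (axiom 5): yes — any two successors of a common world are S-related.
Serial (axiom D): yes — every world has a successor (e.g. 1 S 1).
Reflexive (axiom T): no — 2 is not related to itself.
So F validates K, K4, K45, KD45; S5 would additionally require S to be reflexive. The strongest is KD45.

KD45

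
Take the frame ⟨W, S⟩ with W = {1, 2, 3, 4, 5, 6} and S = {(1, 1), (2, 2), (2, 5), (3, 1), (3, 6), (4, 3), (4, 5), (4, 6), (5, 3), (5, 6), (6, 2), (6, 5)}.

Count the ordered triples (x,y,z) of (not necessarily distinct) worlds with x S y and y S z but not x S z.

Enumerating: (2,5,3), (2,5,6), (3,6,2), (3,6,5), (4,3,1), (4,6,2), (5,3,1), (5,6,2), (5,6,5), (6,5,3), (6,5,6).

11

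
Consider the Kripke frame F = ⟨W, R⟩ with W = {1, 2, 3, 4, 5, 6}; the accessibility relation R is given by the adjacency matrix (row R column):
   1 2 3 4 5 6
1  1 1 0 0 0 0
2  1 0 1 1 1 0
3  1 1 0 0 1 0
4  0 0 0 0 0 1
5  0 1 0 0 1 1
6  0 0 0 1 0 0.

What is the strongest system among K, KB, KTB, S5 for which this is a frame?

K

Symmetric (axiom B): no — 2 R 4 but not 4 R 2.
Reflexive (axiom T): no — 2 is not related to itself.
Euclidean (axiom 5): no — 2 R 1 and 2 R 3, but not 1 R 3.
So F validates K; KB would additionally require R to be symmetric. The strongest is K.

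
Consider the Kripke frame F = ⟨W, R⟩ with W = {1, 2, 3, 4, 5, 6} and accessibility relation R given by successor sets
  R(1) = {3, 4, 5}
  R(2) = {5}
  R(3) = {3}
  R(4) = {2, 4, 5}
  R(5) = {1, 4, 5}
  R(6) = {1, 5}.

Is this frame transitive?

Transitive: no — 1 R 4 and 4 R 2, but not 1 R 2.

No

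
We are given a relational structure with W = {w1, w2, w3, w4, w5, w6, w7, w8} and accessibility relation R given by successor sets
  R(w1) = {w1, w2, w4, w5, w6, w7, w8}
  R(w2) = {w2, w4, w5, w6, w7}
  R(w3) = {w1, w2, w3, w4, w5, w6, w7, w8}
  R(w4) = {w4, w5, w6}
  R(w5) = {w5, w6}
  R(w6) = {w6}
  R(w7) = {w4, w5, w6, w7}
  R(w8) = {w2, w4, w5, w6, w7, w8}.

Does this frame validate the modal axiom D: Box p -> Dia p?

By correspondence theory, D is valid on a frame iff R is serial.
Serial: yes — every world has a successor (e.g. w1 R w1).

Yes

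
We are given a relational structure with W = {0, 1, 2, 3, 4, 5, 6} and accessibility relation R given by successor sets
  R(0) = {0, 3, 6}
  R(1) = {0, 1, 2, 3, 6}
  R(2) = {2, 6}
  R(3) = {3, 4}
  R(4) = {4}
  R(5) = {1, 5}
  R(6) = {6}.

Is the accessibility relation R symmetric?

No

Symmetric: no — 0 R 3 but not 3 R 0.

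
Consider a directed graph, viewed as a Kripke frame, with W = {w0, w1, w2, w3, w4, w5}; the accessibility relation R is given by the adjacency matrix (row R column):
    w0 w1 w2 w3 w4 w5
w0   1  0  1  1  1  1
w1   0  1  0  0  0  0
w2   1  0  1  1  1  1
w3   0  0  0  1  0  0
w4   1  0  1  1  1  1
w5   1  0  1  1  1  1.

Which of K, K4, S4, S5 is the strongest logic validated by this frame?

Transitive (axiom 4): yes — every two-step R-path is closed by a direct edge.
Reflexive (axiom T): yes — every world is R-related to itself.
Euclidean (axiom 5): no — w0 R w3 and w0 R w2, but not w3 R w2.
So F validates K, K4, S4; S5 would additionally require R to be Euclidean. The strongest is S4.

S4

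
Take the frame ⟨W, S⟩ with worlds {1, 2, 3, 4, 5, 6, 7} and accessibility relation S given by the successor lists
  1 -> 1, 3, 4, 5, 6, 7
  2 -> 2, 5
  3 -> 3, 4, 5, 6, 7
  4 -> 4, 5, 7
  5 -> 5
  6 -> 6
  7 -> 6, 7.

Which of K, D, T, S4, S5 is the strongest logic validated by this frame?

T

Serial (axiom D): yes — every world has a successor (e.g. 1 S 1).
Reflexive (axiom T): yes — every world is S-related to itself.
Transitive (axiom 4): no — 4 S 7 and 7 S 6, but not 4 S 6.
Euclidean (axiom 5): no — 1 S 4 and 1 S 3, but not 4 S 3.
So F validates K, D, T; S4 would additionally require S to be transitive. The strongest is T.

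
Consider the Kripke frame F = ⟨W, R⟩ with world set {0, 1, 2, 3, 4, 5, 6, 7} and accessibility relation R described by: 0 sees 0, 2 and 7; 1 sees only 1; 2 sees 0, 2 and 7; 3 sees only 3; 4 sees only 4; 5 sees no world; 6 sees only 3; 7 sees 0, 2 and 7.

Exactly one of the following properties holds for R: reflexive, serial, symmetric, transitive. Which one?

transitive

Reflexive: no — 5 is not related to itself.
Serial: no — 5 has no R-successor.
Symmetric: no — 6 R 3 but not 3 R 6.
Transitive: yes — every two-step R-path is closed by a direct edge.
Only transitive holds.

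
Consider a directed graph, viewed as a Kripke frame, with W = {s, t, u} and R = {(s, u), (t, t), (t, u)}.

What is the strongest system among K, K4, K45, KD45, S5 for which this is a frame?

K4

Transitive (axiom 4): yes — every two-step R-path is closed by a direct edge.
Euclidean (axiom 5): no — s R u and s R u, but not u R u.
Serial (axiom D): no — u has no R-successor.
Reflexive (axiom T): no — s is not related to itself.
So F validates K, K4; K45 would additionally require R to be Euclidean. The strongest is K4.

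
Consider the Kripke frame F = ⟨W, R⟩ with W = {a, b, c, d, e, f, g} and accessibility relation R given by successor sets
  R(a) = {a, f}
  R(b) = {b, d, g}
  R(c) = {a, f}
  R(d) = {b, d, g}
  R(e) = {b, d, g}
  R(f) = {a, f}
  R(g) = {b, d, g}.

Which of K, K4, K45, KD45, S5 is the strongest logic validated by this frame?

Transitive (axiom 4): yes — every two-step R-path is closed by a direct edge.
Euclidean (axiom 5): yes — any two successors of a common world are R-related.
Serial (axiom D): yes — every world has a successor (e.g. a R a).
Reflexive (axiom T): no — c is not related to itself.
So F validates K, K4, K45, KD45; S5 would additionally require R to be reflexive. The strongest is KD45.

KD45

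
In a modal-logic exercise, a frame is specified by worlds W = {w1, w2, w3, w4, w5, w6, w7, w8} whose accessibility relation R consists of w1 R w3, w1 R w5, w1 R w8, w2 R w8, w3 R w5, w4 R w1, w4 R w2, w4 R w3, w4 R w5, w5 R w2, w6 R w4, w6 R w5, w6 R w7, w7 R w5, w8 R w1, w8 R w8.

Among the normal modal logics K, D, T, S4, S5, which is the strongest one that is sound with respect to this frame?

Serial (axiom D): yes — every world has a successor (e.g. w1 R w3).
Reflexive (axiom T): no — w1 is not related to itself.
Transitive (axiom 4): no — w1 R w5 and w5 R w2, but not w1 R w2.
Euclidean (axiom 5): no — w1 R w3 and w1 R w8, but not w3 R w8.
So F validates K, D; T would additionally require R to be reflexive. The strongest is D.

D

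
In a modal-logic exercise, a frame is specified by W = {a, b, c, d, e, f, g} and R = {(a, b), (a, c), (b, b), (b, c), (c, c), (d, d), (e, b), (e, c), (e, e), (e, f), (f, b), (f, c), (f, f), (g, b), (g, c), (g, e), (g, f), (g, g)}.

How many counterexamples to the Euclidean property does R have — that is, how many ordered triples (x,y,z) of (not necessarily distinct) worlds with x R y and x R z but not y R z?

Enumerating: (a,c,b), (b,c,b), (e,b,e), (e,b,f), (e,c,b), (e,c,e), (e,c,f), (e,f,e), (f,b,f), (f,c,b), (f,c,f), (g,b,e), … and 9 more.
Total: 21.

21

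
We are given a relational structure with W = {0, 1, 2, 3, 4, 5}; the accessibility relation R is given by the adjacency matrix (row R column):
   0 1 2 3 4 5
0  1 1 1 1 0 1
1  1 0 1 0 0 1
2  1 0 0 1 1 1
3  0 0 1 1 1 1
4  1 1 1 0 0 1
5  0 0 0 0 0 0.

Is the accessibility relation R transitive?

No

Transitive: no — 0 R 2 and 2 R 4, but not 0 R 4.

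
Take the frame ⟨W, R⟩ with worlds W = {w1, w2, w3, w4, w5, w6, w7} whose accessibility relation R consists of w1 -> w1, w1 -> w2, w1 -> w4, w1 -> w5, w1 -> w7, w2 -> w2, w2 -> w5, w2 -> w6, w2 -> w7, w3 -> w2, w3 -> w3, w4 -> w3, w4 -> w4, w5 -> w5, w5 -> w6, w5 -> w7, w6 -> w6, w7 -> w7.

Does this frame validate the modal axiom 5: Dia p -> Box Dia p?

No

The schema 5 characterises exactly the Euclidean frames.
Euclidean: no — w1 R w2 and w1 R w4, but not w2 R w4.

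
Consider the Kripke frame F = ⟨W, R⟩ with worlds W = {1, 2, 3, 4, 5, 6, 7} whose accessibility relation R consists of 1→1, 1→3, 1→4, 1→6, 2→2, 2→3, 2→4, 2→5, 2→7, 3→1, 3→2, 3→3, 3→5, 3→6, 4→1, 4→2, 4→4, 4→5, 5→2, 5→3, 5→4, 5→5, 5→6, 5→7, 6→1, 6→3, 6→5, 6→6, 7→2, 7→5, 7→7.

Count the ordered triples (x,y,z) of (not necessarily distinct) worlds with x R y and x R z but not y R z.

34

Enumerating: (1,3,4), (1,4,3), (1,4,6), (1,6,4), (2,3,4), (2,3,7), (2,4,3), (2,4,7), (2,7,3), (2,7,4), (3,1,2), (3,1,5), … and 22 more.
Total: 34.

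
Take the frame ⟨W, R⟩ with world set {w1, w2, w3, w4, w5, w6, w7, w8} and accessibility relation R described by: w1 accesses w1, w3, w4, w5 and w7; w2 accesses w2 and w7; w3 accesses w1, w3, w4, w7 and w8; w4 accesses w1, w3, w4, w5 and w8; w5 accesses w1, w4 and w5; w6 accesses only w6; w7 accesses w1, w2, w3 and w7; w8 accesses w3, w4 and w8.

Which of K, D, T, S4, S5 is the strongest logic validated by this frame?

Serial (axiom D): yes — every world has a successor (e.g. w1 R w1).
Reflexive (axiom T): yes — every world is R-related to itself.
Transitive (axiom 4): no — w1 R w3 and w3 R w8, but not w1 R w8.
Euclidean (axiom 5): no — w1 R w3 and w1 R w5, but not w3 R w5.
So F validates K, D, T; S4 would additionally require R to be transitive. The strongest is T.

T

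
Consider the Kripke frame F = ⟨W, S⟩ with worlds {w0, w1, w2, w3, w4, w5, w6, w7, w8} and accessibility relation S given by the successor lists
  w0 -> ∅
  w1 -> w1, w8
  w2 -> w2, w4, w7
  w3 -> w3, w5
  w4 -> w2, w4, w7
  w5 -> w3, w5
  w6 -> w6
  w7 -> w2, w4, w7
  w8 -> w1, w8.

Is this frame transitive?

Yes

Transitive: yes — every two-step S-path is closed by a direct edge.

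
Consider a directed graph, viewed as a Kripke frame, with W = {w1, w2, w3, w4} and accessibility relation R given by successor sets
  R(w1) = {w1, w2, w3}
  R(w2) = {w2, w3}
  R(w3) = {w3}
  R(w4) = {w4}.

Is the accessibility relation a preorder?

Reflexive: yes — every world is R-related to itself.
Transitive: yes — every two-step R-path is closed by a direct edge.
So R is a preorder.

Yes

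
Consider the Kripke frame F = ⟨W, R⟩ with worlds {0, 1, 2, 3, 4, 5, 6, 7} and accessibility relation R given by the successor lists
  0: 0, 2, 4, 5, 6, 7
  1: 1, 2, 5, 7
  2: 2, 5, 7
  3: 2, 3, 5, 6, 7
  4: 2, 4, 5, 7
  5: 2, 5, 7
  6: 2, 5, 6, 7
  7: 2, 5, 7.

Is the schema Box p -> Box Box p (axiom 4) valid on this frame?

The schema 4 characterises exactly the transitive frames.
Transitive: yes — every two-step R-path is closed by a direct edge.

Yes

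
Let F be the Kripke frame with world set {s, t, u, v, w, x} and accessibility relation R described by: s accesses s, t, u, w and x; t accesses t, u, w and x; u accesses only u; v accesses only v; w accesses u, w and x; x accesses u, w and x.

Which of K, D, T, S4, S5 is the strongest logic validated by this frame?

S4

Serial (axiom D): yes — every world has a successor (e.g. s R s).
Reflexive (axiom T): yes — every world is R-related to itself.
Transitive (axiom 4): yes — every two-step R-path is closed by a direct edge.
Euclidean (axiom 5): no — s R u and s R t, but not u R t.
So F validates K, D, T, S4; S5 would additionally require R to be Euclidean. The strongest is S4.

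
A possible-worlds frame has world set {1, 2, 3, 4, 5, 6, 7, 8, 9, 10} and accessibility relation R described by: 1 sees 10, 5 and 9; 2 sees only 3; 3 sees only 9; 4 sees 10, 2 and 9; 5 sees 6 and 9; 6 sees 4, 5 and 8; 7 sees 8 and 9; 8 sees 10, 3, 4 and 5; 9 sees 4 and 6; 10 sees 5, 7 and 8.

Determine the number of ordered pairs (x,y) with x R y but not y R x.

Enumerating: (1,10), (1,5), (1,9), (10,5), (10,7), (2,3), (3,9), (4,10), (4,2), (5,9), (6,4), (6,8), (7,8), (7,9), (8,3), (8,4), (8,5), (9,6).

18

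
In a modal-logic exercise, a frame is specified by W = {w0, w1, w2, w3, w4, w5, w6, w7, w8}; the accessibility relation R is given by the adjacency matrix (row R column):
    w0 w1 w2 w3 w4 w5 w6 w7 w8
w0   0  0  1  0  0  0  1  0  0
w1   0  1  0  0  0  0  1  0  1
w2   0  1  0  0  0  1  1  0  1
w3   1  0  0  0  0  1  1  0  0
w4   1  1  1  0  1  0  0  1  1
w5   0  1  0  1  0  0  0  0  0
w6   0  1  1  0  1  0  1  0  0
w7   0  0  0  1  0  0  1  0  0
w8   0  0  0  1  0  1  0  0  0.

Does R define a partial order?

Reflexive: no — w0 is not related to itself.
Transitive: no — w0 R w2 and w2 R w1, but not w0 R w1.
Antisymmetric: no — w1 R w6 and w6 R w1 with w1 ≠ w6.
So R is not a partial order.

No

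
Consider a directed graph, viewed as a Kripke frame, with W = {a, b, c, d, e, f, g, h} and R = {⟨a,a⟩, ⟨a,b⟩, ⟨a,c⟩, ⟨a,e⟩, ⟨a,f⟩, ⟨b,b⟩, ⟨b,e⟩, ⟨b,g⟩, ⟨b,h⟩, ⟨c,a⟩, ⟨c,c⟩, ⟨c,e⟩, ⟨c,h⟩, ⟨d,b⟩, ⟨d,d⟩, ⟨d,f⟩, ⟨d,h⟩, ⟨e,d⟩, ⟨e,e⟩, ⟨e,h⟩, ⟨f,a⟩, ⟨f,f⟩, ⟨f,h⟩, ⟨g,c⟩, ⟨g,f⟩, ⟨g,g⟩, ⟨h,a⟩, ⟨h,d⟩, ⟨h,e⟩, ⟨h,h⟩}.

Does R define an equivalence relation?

No

Reflexive: yes — every world is R-related to itself.
Symmetric: no — a R b but not b R a.
Transitive: no — a R b and b R g, but not a R g.
So R is not an equivalence relation.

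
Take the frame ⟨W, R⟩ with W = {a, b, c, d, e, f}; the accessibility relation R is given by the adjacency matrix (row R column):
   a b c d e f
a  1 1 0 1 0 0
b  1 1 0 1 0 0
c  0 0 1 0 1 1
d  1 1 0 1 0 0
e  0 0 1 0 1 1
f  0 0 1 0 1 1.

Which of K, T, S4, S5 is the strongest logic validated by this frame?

Reflexive (axiom T): yes — every world is R-related to itself.
Transitive (axiom 4): yes — every two-step R-path is closed by a direct edge.
Euclidean (axiom 5): yes — any two successors of a common world are R-related.
So F validates K, T, S4, S5. The strongest is S5.

S5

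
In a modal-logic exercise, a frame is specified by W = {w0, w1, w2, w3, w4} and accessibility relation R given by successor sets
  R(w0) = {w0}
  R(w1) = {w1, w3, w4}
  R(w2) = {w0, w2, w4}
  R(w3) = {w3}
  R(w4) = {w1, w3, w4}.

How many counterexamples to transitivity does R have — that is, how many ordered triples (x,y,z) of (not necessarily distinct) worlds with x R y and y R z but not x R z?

Enumerating: (w2,w4,w1), (w2,w4,w3).

2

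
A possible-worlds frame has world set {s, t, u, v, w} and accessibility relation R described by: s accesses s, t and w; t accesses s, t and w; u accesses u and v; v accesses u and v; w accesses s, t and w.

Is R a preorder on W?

Reflexive: yes — every world is R-related to itself.
Transitive: yes — every two-step R-path is closed by a direct edge.
So R is a preorder.

Yes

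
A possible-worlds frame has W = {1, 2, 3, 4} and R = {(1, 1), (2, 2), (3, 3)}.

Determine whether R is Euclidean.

Euclidean: yes — any two successors of a common world are R-related.

Yes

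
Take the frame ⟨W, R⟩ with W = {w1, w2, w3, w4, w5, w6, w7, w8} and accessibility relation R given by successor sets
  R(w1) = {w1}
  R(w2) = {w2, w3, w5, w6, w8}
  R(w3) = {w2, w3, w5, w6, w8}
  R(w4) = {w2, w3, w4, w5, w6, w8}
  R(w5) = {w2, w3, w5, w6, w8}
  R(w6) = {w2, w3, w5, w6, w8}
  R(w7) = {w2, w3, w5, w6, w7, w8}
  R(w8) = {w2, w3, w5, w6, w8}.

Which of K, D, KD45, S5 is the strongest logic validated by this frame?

Serial (axiom D): yes — every world has a successor (e.g. w1 R w1).
Euclidean (axiom 5): no — w4 R w2 and w4 R w4, but not w2 R w4.
Transitive (axiom 4): yes — every two-step R-path is closed by a direct edge.
Reflexive (axiom T): yes — every world is R-related to itself.
So F validates K, D; KD45 would additionally require R to be Euclidean. The strongest is D.

D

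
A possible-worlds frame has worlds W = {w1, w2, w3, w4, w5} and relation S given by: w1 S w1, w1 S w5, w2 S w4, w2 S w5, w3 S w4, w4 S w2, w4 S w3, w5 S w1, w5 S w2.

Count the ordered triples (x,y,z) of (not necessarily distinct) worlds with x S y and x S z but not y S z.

13

Enumerating: (w1,w5,w5), (w2,w4,w4), (w2,w4,w5), (w2,w5,w4), (w2,w5,w5), (w3,w4,w4), (w4,w2,w2), (w4,w2,w3), (w4,w3,w2), (w4,w3,w3), (w5,w1,w2), (w5,w2,w1), (w5,w2,w2).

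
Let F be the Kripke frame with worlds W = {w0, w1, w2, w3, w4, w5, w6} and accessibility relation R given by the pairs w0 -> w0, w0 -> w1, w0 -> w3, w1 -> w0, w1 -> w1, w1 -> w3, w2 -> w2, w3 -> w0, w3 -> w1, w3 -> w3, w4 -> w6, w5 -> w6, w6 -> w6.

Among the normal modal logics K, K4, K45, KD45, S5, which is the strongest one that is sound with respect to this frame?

KD45

Transitive (axiom 4): yes — every two-step R-path is closed by a direct edge.
Euclidean (axiom 5): yes — any two successors of a common world are R-related.
Serial (axiom D): yes — every world has a successor (e.g. w0 R w0).
Reflexive (axiom T): no — w4 is not related to itself.
So F validates K, K4, K45, KD45; S5 would additionally require R to be reflexive. The strongest is KD45.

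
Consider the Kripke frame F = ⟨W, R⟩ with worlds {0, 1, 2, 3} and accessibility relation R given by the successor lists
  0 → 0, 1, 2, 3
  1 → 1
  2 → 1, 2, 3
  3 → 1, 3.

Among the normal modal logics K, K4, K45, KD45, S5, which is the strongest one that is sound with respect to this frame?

K4

Transitive (axiom 4): yes — every two-step R-path is closed by a direct edge.
Euclidean (axiom 5): no — 0 R 1 and 0 R 2, but not 1 R 2.
Serial (axiom D): yes — every world has a successor (e.g. 0 R 0).
Reflexive (axiom T): yes — every world is R-related to itself.
So F validates K, K4; K45 would additionally require R to be Euclidean. The strongest is K4.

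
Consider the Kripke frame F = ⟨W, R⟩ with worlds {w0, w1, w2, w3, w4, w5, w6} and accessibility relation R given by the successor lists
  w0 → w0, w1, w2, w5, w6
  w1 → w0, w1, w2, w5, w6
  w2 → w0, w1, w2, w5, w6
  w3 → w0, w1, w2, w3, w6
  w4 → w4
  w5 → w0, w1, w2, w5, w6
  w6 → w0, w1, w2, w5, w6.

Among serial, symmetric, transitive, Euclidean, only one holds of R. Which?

Serial: yes — every world has a successor (e.g. w0 R w0).
Symmetric: no — w3 R w0 but not w0 R w3.
Transitive: no — w3 R w0 and w0 R w5, but not w3 R w5.
Euclidean: no — w3 R w0 and w3 R w3, but not w0 R w3.
Only serial holds.

serial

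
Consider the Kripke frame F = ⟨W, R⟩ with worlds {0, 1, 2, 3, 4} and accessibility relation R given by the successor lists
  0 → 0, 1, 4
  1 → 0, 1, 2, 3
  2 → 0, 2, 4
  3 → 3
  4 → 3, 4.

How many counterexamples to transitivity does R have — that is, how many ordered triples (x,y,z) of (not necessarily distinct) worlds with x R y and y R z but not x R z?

7

Enumerating: (0,1,2), (0,1,3), (0,4,3), (1,0,4), (1,2,4), (2,0,1), (2,4,3).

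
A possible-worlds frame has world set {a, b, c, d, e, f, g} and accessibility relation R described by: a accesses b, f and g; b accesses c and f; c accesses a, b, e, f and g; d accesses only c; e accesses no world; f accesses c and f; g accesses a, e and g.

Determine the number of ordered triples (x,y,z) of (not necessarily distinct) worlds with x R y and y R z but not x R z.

21

Enumerating: (a,b,c), (a,f,c), (a,g,a), (a,g,e), (b,c,a), (b,c,b), (b,c,e), (b,c,g), (c,b,c), (c,f,c), (d,c,a), (d,c,b), … and 9 more.
Total: 21.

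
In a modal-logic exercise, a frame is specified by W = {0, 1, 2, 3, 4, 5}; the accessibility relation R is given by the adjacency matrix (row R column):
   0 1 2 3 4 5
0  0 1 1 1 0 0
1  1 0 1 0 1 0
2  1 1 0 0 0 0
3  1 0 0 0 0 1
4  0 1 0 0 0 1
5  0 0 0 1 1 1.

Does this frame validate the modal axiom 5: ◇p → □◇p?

The schema 5 characterises exactly the Euclidean frames.
Euclidean: no — 0 R 1 and 0 R 3, but not 1 R 3.

No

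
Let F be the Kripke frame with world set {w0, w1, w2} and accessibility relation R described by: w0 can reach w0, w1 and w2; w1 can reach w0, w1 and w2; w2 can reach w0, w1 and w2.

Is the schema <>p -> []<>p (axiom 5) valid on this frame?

Yes

By correspondence theory, 5 is valid on a frame iff R is Euclidean.
Euclidean: yes — any two successors of a common world are R-related.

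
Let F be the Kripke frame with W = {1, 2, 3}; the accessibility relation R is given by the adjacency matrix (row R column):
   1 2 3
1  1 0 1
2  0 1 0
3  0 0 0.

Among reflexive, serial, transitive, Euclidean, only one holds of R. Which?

transitive

Reflexive: no — 3 is not related to itself.
Serial: no — 3 has no R-successor.
Transitive: yes — every two-step R-path is closed by a direct edge.
Euclidean: no — 1 R 3 and 1 R 1, but not 3 R 1.
Only transitive holds.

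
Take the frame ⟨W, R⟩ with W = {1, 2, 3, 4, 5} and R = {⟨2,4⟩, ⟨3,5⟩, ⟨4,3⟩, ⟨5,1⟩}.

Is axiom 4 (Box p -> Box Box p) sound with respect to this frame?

The schema 4 characterises exactly the transitive frames.
Transitive: no — 2 R 4 and 4 R 3, but not 2 R 3.

No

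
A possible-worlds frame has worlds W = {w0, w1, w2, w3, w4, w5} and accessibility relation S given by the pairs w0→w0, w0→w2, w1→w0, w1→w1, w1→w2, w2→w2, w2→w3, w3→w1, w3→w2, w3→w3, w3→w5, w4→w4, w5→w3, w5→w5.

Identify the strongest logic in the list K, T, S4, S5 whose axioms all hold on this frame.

T

Reflexive (axiom T): yes — every world is S-related to itself.
Transitive (axiom 4): no — w0 S w2 and w2 S w3, but not w0 S w3.
Euclidean (axiom 5): no — w1 S w2 and w1 S w0, but not w2 S w0.
So F validates K, T; S4 would additionally require S to be transitive. The strongest is T.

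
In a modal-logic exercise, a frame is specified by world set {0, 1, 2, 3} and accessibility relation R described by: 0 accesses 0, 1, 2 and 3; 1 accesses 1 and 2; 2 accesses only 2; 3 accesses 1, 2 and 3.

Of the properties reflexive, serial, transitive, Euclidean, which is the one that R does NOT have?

Euclidean

Reflexive: yes — every world is R-related to itself.
Serial: yes — every world has a successor (e.g. 0 R 0).
Transitive: yes — every two-step R-path is closed by a direct edge.
Euclidean: no — 0 R 1 and 0 R 3, but not 1 R 3.
Only Euclidean fails.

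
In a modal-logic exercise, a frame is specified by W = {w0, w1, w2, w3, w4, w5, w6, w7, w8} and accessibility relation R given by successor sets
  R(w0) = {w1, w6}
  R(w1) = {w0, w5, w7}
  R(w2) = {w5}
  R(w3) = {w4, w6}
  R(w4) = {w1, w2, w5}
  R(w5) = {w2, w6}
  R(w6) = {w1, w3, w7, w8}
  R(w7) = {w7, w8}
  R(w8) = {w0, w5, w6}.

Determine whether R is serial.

Yes

Serial: yes — every world has a successor (e.g. w0 R w1).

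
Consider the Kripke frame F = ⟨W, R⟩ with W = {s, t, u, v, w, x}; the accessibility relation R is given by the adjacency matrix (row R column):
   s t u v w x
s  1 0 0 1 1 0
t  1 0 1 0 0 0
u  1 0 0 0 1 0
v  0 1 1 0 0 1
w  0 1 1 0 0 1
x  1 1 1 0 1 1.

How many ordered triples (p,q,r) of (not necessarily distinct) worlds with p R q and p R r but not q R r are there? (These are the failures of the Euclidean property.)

Enumerating: (s,v,s), (s,v,v), (s,v,w), (s,w,s), (s,w,v), (s,w,w), (t,s,u), (t,u,u), (u,w,s), (u,w,w), (v,t,t), (v,t,x), … and 19 more.
Total: 31.

31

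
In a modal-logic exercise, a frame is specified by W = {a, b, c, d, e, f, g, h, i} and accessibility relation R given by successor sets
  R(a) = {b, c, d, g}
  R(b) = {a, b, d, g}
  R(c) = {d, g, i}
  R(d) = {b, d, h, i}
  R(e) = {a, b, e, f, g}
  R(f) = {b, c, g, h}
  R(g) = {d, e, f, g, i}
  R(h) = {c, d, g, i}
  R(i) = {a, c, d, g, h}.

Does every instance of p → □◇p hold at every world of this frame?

No

The schema B characterises exactly the symmetric frames.
Symmetric: no — a R c but not c R a.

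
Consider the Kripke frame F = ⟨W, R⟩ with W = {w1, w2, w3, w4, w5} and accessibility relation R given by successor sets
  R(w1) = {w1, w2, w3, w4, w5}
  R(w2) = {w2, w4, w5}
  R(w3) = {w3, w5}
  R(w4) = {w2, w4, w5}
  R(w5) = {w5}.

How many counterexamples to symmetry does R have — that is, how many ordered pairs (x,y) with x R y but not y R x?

Enumerating: (w1,w2), (w1,w3), (w1,w4), (w1,w5), (w2,w5), (w3,w5), (w4,w5).

7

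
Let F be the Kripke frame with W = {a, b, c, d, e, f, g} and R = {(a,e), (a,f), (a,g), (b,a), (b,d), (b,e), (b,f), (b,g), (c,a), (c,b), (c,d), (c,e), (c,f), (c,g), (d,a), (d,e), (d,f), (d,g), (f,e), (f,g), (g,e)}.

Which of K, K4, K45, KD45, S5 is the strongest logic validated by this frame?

Transitive (axiom 4): yes — every two-step R-path is closed by a direct edge.
Euclidean (axiom 5): no — a R e and a R f, but not e R f.
Serial (axiom D): no — e has no R-successor.
Reflexive (axiom T): no — a is not related to itself.
So F validates K, K4; K45 would additionally require R to be Euclidean. The strongest is K4.

K4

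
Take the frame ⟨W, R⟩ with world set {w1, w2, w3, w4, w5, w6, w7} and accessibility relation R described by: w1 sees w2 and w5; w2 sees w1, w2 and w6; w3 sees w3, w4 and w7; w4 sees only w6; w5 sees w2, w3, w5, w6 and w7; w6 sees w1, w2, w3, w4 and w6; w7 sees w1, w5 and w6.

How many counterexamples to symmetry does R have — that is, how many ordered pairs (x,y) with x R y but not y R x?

10

Enumerating: (w1,w5), (w3,w4), (w3,w7), (w5,w2), (w5,w3), (w5,w6), (w6,w1), (w6,w3), (w7,w1), (w7,w6).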